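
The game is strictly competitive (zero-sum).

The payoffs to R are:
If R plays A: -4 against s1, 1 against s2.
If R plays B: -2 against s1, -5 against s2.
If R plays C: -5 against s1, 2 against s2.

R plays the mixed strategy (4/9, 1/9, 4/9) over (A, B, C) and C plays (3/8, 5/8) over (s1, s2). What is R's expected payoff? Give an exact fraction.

-79/72

Against (3/8, 5/8), each row's expected payoff is A: -7/8; B: -31/8; C: -5/8.
Taking the (4/9, 1/9, 4/9)-weighted average: (4/9)·(-7/8) + (1/9)·(-31/8) + (4/9)·(-5/8) = -79/72.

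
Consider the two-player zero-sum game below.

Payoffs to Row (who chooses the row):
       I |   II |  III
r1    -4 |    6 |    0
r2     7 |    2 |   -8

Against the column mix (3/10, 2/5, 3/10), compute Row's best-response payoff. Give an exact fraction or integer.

6/5

r1: (-4)·(3/10) + (6)·(2/5) + (0)·(3/10) = 6/5.
r2: (7)·(3/10) + (2)·(2/5) + (-8)·(3/10) = 1/2.
The best pure response is r1 with expected payoff 6/5.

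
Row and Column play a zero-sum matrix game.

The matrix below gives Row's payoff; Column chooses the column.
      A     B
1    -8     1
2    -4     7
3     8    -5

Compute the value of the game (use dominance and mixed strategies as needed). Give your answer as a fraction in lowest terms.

3/2

Row 1 is strictly dominated by row 2, so Row never plays it.
The remaining 2×2 game on (2, 3) × (A, B) has no saddle point. Let Row play 2 with probability p; indifference gives −4p + 8(1−p) = 7p − 5(1−p), so p = 13/24.
Similarly Column's optimal q on A is 1/2, and the value is -4·(1/2) + (7)·(1/2) = 3/2.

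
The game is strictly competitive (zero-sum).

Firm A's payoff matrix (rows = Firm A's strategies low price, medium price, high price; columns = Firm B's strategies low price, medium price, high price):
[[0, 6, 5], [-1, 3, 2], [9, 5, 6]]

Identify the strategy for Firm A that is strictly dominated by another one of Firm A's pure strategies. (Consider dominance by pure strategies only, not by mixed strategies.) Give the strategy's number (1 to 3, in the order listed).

Compare medium price with low price: 0 > -1, 6 > 3, 5 > 2.
So low price strictly dominates medium price for Firm A; medium price is strictly dominated.

2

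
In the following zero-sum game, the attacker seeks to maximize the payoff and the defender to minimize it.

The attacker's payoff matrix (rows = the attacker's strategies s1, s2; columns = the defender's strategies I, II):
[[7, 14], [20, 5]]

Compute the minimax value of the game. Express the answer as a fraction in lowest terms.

245/22

Row minima are 7 and 5, so the attacker's maximin is 7; column maxima are 20 and 14, so the defender's minimax is 14. These differ, so the equilibrium is in mixed strategies.
Let the attacker play s1 with probability p. The defender is indifferent when 7p + 20(1−p) = 14p + 5(1−p), giving p = 15/22.
Let the defender play I with probability q. The attacker is indifferent when 7q + 14(1−q) = 20q + 5(1−q), giving q = 9/22.
The value is 7·(9/22) + (14)·(13/22) = 245/22.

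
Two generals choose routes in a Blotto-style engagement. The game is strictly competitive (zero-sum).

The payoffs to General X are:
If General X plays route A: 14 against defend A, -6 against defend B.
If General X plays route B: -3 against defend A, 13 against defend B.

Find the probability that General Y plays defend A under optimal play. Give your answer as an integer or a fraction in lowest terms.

Row minima are -6 and -3, so General X's maximin is -3; column maxima are 14 and 13, so General Y's minimax is 13. These differ, so the equilibrium is in mixed strategies.
Let General Y play defend A with probability q. General X is indifferent when 14q − 6(1−q) = −3q + 13(1−q), giving q = 19/36.

19/36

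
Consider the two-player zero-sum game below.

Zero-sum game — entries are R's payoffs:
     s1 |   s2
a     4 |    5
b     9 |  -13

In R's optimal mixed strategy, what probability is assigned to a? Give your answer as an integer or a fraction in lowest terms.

22/23

Row minima are 4 and -13, so R's maximin is 4; column maxima are 9 and 5, so C's minimax is 5. These differ, so the equilibrium is in mixed strategies.
Let R play a with probability p. C is indifferent when 4p + 9(1−p) = 5p − 13(1−p), giving p = 22/23.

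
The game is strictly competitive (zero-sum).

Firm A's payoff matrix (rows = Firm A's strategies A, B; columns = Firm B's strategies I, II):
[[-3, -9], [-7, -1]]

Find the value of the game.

-5

Row minima are -9 and -7, so Firm A's maximin is -7; column maxima are -3 and -1, so Firm B's minimax is -3. These differ, so the equilibrium is in mixed strategies.
Let Firm A play A with probability p. Firm B is indifferent when −3p − 7(1−p) = −9p − (1−p), giving p = 1/2.
Let Firm B play I with probability q. Firm A is indifferent when −3q − 9(1−q) = −7q − (1−q), giving q = 2/3.
The value is -3·(2/3) + (-9)·(1/3) = -5.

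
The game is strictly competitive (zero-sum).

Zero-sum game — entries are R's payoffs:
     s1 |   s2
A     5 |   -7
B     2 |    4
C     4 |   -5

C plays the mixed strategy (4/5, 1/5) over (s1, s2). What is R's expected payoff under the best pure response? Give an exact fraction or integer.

A: (5)·(4/5) + (-7)·(1/5) = 13/5.
B: (2)·(4/5) + (4)·(1/5) = 12/5.
C: (4)·(4/5) + (-5)·(1/5) = 11/5.
The best pure response is A with expected payoff 13/5.

13/5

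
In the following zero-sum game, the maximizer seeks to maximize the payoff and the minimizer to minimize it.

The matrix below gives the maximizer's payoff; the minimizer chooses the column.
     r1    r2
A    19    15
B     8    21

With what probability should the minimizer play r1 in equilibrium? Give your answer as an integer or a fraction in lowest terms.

6/17

Row minima are 15 and 8, so the maximizer's maximin is 15; column maxima are 19 and 21, so the minimizer's minimax is 19. These differ, so the equilibrium is in mixed strategies.
Let the minimizer play r1 with probability q. The maximizer is indifferent when 19q + 15(1−q) = 8q + 21(1−q), giving q = 6/17.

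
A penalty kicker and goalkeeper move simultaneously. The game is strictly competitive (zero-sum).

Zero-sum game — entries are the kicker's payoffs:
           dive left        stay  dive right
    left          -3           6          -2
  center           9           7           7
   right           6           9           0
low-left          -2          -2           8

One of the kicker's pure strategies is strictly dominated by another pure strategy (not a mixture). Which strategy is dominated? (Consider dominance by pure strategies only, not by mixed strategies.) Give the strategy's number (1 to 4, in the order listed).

Compare left with center: 9 > -3, 7 > 6, 7 > -2.
So center strictly dominates left for the kicker; left is strictly dominated.

1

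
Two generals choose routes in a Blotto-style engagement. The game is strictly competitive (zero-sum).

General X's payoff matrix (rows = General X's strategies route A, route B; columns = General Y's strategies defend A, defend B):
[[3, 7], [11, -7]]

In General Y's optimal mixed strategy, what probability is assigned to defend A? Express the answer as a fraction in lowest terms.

7/11

Row minima are 3 and -7, so General X's maximin is 3; column maxima are 11 and 7, so General Y's minimax is 7. These differ, so the equilibrium is in mixed strategies.
Let General Y play defend A with probability q. General X is indifferent when 3q + 7(1−q) = 11q − 7(1−q), giving q = 7/11.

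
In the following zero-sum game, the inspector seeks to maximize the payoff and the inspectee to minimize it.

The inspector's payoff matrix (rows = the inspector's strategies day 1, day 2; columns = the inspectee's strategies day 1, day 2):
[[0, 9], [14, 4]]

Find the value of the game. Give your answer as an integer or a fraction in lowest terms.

Row minima are 0 and 4, so the inspector's maximin is 4; column maxima are 14 and 9, so the inspectee's minimax is 9. These differ, so the equilibrium is in mixed strategies.
Let the inspector play day 1 with probability p. The inspectee is indifferent when 14(1−p) = 9p + 4(1−p), giving p = 10/19.
Let the inspectee play day 1 with probability q. The inspector is indifferent when 9(1−q) = 14q + 4(1−q), giving q = 5/19.
The value is 0·(5/19) + (9)·(14/19) = 126/19.

126/19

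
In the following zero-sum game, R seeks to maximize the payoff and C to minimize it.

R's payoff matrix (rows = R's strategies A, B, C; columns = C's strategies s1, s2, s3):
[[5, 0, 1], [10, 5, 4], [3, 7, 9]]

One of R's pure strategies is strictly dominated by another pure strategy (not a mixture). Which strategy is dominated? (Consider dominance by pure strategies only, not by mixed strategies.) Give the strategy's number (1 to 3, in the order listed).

1

Compare A with B: 10 > 5, 5 > 0, 4 > 1.
So B strictly dominates A for R; A is strictly dominated.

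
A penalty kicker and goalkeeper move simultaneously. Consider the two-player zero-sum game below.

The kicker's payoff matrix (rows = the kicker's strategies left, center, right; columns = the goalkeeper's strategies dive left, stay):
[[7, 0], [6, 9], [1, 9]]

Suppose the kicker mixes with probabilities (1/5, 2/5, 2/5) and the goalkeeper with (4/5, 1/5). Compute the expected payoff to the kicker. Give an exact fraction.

Against (4/5, 1/5), each row's expected payoff is left: 28/5; center: 33/5; right: 13/5.
Taking the (1/5, 2/5, 2/5)-weighted average: (1/5)·(28/5) + (2/5)·(33/5) + (2/5)·(13/5) = 24/5.

24/5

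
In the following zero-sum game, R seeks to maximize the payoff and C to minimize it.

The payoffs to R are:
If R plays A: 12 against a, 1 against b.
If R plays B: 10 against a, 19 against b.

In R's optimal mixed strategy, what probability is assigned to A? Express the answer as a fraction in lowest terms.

Row minima are 1 and 10, so R's maximin is 10; column maxima are 12 and 19, so C's minimax is 12. These differ, so the equilibrium is in mixed strategies.
Let R play A with probability p. C is indifferent when 12p + 10(1−p) = p + 19(1−p), giving p = 9/20.

9/20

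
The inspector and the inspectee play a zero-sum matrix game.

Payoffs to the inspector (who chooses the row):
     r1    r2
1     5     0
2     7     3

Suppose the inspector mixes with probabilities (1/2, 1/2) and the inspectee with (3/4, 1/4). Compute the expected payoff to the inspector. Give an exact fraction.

39/8

Against (3/4, 1/4), each row's expected payoff is 1: 15/4; 2: 6.
Taking the (1/2, 1/2)-weighted average: (1/2)·(15/4) + (1/2)·(6) = 39/8.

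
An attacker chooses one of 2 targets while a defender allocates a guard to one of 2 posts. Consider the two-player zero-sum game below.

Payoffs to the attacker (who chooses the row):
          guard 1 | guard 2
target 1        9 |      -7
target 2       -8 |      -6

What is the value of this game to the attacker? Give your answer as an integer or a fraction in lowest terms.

Row minima are -7 and -8, so the attacker's maximin is -7; column maxima are 9 and -6, so the defender's minimax is -6. These differ, so the equilibrium is in mixed strategies.
Let the attacker play target 1 with probability p. The defender is indifferent when 9p − 8(1−p) = −7p − 6(1−p), giving p = 1/9.
Let the defender play guard 1 with probability q. The attacker is indifferent when 9q − 7(1−q) = −8q − 6(1−q), giving q = 1/18.
The value is 9·(1/18) + (-7)·(17/18) = -55/9.

-55/9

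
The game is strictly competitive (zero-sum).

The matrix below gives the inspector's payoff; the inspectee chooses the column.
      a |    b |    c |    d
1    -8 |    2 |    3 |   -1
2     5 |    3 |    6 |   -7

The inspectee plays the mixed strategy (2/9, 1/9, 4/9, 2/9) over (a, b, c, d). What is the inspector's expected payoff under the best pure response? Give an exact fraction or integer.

23/9

1: (-8)·(2/9) + (2)·(1/9) + (3)·(4/9) + (-1)·(2/9) = -4/9.
2: (5)·(2/9) + (3)·(1/9) + (6)·(4/9) + (-7)·(2/9) = 23/9.
The best pure response is 2 with expected payoff 23/9.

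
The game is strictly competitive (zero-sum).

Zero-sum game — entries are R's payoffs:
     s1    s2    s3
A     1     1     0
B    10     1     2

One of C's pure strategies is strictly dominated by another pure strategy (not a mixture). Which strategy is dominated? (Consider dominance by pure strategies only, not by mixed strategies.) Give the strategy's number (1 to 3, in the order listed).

C prefers columns that give R less. Compare s1 with s3: 0 < 1, 2 < 10.
So s3 strictly dominates s1 for C; s1 is strictly dominated.

1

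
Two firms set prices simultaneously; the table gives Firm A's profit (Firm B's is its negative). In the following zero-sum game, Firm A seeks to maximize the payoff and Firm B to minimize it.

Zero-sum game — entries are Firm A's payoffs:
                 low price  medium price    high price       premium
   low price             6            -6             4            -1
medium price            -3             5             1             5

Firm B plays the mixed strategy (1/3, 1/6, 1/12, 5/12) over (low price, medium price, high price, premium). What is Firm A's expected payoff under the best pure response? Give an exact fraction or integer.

2

low price: (6)·(1/3) + (-6)·(1/6) + (4)·(1/12) + (-1)·(5/12) = 11/12.
medium price: (-3)·(1/3) + (5)·(1/6) + (1)·(1/12) + (5)·(5/12) = 2.
The best pure response is medium price with expected payoff 2.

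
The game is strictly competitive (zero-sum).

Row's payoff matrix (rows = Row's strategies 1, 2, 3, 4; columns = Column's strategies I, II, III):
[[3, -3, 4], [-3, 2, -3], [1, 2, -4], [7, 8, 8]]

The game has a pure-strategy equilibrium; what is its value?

Row minima: -3, -3, -4, 7 → Row's maximin is 7.
Column maxima: 7, 8, 8 → Column's minimax is 7.
They coincide at (4, I), so the value is 7.

7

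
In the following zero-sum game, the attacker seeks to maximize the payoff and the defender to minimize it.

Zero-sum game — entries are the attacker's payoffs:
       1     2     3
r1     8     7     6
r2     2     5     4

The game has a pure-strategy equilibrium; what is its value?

Row minima: 6, 2 → the attacker's maximin is 6.
Column maxima: 8, 7, 6 → the defender's minimax is 6.
They coincide at (r1, 3), so the value is 6.

6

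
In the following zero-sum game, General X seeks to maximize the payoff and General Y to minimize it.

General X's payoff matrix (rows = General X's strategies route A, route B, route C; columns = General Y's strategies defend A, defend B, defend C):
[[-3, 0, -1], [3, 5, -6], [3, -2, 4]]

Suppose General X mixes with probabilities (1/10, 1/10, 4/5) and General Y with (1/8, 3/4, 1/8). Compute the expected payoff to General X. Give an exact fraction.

-17/80

Against (1/8, 3/4, 1/8), each row's expected payoff is route A: -1/2; route B: 27/8; route C: -5/8.
Taking the (1/10, 1/10, 4/5)-weighted average: (1/10)·(-1/2) + (1/10)·(27/8) + (4/5)·(-5/8) = -17/80.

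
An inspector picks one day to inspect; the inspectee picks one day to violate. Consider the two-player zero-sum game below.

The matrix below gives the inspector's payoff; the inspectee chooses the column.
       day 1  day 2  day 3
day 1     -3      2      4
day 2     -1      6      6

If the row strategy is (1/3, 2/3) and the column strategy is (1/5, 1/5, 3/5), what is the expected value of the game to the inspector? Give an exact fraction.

19/5

Against (1/5, 1/5, 3/5), each row's expected payoff is day 1: 11/5; day 2: 23/5.
Taking the (1/3, 2/3)-weighted average: (1/3)·(11/5) + (2/3)·(23/5) = 19/5.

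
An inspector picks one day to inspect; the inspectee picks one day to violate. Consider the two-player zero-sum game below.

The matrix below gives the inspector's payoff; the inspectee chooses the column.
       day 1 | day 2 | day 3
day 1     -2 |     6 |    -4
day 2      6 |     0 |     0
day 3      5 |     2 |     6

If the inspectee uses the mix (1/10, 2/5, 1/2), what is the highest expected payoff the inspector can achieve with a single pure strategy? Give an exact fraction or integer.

day 1: (-2)·(1/10) + (6)·(2/5) + (-4)·(1/2) = 1/5.
day 2: (6)·(1/10) + (0)·(2/5) + (0)·(1/2) = 3/5.
day 3: (5)·(1/10) + (2)·(2/5) + (6)·(1/2) = 43/10.
The best pure response is day 3 with expected payoff 43/10.

43/10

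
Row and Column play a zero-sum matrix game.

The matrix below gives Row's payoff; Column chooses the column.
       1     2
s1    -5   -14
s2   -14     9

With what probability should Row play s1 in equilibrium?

23/32

Row minima are -14 and -14, so Row's maximin is -14; column maxima are -5 and 9, so Column's minimax is -5. These differ, so the equilibrium is in mixed strategies.
Let Row play s1 with probability p. Column is indifferent when −5p − 14(1−p) = −14p + 9(1−p), giving p = 23/32.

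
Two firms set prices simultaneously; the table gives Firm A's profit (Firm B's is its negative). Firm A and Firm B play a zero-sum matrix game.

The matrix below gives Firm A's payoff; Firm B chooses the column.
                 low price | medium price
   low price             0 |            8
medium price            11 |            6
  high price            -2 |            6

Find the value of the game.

Row high price is strictly dominated by row low price, so Firm A never plays it.
The remaining 2×2 game on (low price, medium price) × (low price, medium price) has no saddle point. Let Firm A play low price with probability p; indifference gives 11(1−p) = 8p + 6(1−p), so p = 5/13.
Similarly Firm B's optimal q on low price is 2/13, and the value is 0·(2/13) + (8)·(11/13) = 88/13.

88/13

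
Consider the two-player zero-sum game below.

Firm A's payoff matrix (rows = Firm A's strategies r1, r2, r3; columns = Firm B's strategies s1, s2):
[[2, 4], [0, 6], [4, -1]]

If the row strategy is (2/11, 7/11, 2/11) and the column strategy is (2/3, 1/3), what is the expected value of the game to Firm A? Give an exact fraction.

24/11

Against (2/3, 1/3), each row's expected payoff is r1: 8/3; r2: 2; r3: 7/3.
Taking the (2/11, 7/11, 2/11)-weighted average: (2/11)·(8/3) + (7/11)·(2) + (2/11)·(7/3) = 24/11.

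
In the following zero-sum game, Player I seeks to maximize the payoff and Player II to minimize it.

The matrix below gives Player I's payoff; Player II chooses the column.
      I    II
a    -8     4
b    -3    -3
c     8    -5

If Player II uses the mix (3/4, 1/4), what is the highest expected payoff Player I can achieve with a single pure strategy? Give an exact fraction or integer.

19/4

a: (-8)·(3/4) + (4)·(1/4) = -5.
b: (-3)·(3/4) + (-3)·(1/4) = -3.
c: (8)·(3/4) + (-5)·(1/4) = 19/4.
The best pure response is c with expected payoff 19/4.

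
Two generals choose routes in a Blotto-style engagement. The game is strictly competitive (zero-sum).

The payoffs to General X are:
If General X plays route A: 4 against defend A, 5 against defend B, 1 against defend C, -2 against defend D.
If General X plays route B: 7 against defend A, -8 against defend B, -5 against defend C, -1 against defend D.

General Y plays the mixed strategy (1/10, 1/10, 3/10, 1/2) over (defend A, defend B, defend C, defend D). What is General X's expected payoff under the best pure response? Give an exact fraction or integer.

route A: (4)·(1/10) + (5)·(1/10) + (1)·(3/10) + (-2)·(1/2) = 1/5.
route B: (7)·(1/10) + (-8)·(1/10) + (-5)·(3/10) + (-1)·(1/2) = -21/10.
The best pure response is route A with expected payoff 1/5.

1/5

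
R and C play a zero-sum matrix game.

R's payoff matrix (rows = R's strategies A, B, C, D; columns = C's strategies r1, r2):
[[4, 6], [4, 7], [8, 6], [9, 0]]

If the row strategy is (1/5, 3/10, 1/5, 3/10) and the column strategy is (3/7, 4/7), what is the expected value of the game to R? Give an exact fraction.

369/70

Against (3/7, 4/7), each row's expected payoff is A: 36/7; B: 40/7; C: 48/7; D: 27/7.
Taking the (1/5, 3/10, 1/5, 3/10)-weighted average: (1/5)·(36/7) + (3/10)·(40/7) + (1/5)·(48/7) + (3/10)·(27/7) = 369/70.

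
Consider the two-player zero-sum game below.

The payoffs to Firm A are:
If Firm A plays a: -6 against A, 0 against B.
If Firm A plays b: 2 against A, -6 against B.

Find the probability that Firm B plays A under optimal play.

3/7

Row minima are -6 and -6, so Firm A's maximin is -6; column maxima are 2 and 0, so Firm B's minimax is 0. These differ, so the equilibrium is in mixed strategies.
Let Firm B play A with probability q. Firm A is indifferent when −6q = 2q − 6(1−q), giving q = 3/7.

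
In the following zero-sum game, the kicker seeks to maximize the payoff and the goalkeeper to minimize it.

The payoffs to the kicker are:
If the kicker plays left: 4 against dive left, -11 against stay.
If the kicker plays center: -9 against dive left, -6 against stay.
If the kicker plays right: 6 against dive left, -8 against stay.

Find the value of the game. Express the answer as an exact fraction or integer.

-108/17

Row left is strictly dominated by row right, so the kicker never plays it.
The remaining 2×2 game on (center, right) × (dive left, stay) has no saddle point. Let the kicker play center with probability p; indifference gives −9p + 6(1−p) = −6p − 8(1−p), so p = 14/17.
Similarly the goalkeeper's optimal q on dive left is 2/17, and the value is -9·(2/17) + (-6)·(15/17) = -108/17.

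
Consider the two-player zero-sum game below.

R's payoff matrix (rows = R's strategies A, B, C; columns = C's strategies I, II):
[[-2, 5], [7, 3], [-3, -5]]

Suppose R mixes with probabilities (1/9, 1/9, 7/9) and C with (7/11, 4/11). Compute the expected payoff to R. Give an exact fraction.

Against (7/11, 4/11), each row's expected payoff is A: 6/11; B: 61/11; C: -41/11.
Taking the (1/9, 1/9, 7/9)-weighted average: (1/9)·(6/11) + (1/9)·(61/11) + (7/9)·(-41/11) = -20/9.

-20/9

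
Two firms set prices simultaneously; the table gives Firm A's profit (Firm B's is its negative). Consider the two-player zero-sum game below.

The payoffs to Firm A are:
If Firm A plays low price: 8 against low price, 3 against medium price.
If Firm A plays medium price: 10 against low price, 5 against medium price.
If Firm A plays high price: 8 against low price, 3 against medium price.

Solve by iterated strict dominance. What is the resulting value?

Column low price is strictly dominated by medium price for Firm B (3<8, 5<10, 3<8); eliminate low price.
Row high price is strictly dominated by row medium price (5>3); eliminate high price.
Row low price is strictly dominated by row medium price (5>3); eliminate low price.
Only (medium price, medium price) remains, with payoff 5.

5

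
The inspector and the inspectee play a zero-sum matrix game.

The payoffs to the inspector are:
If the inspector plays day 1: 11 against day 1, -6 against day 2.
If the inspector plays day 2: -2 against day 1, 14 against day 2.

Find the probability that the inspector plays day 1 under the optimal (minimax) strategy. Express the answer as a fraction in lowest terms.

16/33

Row minima are -6 and -2, so the inspector's maximin is -2; column maxima are 11 and 14, so the inspectee's minimax is 11. These differ, so the equilibrium is in mixed strategies.
Let the inspector play day 1 with probability p. The inspectee is indifferent when 11p − 2(1−p) = −6p + 14(1−p), giving p = 16/33.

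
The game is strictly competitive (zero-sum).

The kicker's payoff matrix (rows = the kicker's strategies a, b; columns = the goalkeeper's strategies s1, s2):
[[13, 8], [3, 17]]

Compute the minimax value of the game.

Row minima are 8 and 3, so the kicker's maximin is 8; column maxima are 13 and 17, so the goalkeeper's minimax is 13. These differ, so the equilibrium is in mixed strategies.
Let the kicker play a with probability p. The goalkeeper is indifferent when 13p + 3(1−p) = 8p + 17(1−p), giving p = 14/19.
Let the goalkeeper play s1 with probability q. The kicker is indifferent when 13q + 8(1−q) = 3q + 17(1−q), giving q = 9/19.
The value is 13·(9/19) + (8)·(10/19) = 197/19.

197/19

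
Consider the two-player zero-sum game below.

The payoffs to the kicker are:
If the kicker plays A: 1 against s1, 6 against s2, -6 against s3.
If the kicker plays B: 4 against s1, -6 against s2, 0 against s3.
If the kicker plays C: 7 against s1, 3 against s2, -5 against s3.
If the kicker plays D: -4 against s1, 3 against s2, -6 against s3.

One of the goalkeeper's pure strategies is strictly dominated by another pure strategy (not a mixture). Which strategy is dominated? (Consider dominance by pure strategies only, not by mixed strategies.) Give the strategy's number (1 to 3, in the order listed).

The goalkeeper prefers columns that give the kicker less. Compare s1 with s3: -6 < 1, 0 < 4, -5 < 7, -6 < -4.
So s3 strictly dominates s1 for the goalkeeper; s1 is strictly dominated.

1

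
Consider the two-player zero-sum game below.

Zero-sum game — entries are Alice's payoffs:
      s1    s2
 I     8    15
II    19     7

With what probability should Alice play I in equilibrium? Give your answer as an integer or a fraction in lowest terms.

Row minima are 8 and 7, so Alice's maximin is 8; column maxima are 19 and 15, so Bob's minimax is 15. These differ, so the equilibrium is in mixed strategies.
Let Alice play I with probability p. Bob is indifferent when 8p + 19(1−p) = 15p + 7(1−p), giving p = 12/19.

12/19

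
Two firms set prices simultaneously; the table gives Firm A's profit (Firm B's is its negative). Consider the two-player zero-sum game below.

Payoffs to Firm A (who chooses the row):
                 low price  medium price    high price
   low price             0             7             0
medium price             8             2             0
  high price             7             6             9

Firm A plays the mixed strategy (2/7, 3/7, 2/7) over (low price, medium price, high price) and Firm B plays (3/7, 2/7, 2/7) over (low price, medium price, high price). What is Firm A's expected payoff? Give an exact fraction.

Against (3/7, 2/7, 2/7), each row's expected payoff is low price: 2; medium price: 4; high price: 51/7.
Taking the (2/7, 3/7, 2/7)-weighted average: (2/7)·(2) + (3/7)·(4) + (2/7)·(51/7) = 214/49.

214/49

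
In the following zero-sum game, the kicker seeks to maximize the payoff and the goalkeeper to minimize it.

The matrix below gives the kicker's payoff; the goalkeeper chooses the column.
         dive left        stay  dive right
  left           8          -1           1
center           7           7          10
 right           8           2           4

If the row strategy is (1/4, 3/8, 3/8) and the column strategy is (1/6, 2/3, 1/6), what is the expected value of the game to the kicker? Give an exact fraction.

Against (1/6, 2/3, 1/6), each row's expected payoff is left: 5/6; center: 15/2; right: 10/3.
Taking the (1/4, 3/8, 3/8)-weighted average: (1/4)·(5/6) + (3/8)·(15/2) + (3/8)·(10/3) = 205/48.

205/48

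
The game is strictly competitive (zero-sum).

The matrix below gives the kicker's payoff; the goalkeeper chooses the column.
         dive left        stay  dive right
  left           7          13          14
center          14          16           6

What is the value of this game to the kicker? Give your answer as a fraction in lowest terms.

Column stay is strictly dominated by dive left for the goalkeeper (it gives the kicker more in every row).
The remaining 2×2 game on (left, center) × (dive left, dive right) has no saddle point. Let the kicker play left with probability p; indifference gives 7p + 14(1−p) = 14p + 6(1−p), so p = 8/15.
Similarly the goalkeeper's optimal q on dive left is 8/15, and the value is 7·(8/15) + (14)·(7/15) = 154/15.

154/15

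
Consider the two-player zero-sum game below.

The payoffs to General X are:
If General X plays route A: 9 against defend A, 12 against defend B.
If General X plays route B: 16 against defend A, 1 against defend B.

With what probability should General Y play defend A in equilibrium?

11/18

Row minima are 9 and 1, so General X's maximin is 9; column maxima are 16 and 12, so General Y's minimax is 12. These differ, so the equilibrium is in mixed strategies.
Let General Y play defend A with probability q. General X is indifferent when 9q + 12(1−q) = 16q + (1−q), giving q = 11/18.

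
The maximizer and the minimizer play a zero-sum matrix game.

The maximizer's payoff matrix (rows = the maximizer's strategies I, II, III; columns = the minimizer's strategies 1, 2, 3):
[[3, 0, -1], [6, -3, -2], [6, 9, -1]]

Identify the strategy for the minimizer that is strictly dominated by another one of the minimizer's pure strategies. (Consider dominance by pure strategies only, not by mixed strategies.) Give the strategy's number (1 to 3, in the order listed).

1

The minimizer prefers columns that give the maximizer less. Compare 1 with 3: -1 < 3, -2 < 6, -1 < 6.
So 3 strictly dominates 1 for the minimizer; 1 is strictly dominated.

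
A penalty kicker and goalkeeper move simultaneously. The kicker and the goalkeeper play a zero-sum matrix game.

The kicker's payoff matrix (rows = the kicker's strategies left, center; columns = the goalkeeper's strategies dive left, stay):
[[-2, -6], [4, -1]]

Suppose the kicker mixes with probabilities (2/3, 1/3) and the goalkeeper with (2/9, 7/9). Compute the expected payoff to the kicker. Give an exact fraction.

Against (2/9, 7/9), each row's expected payoff is left: -46/9; center: 1/9.
Taking the (2/3, 1/3)-weighted average: (2/3)·(-46/9) + (1/3)·(1/9) = -91/27.

-91/27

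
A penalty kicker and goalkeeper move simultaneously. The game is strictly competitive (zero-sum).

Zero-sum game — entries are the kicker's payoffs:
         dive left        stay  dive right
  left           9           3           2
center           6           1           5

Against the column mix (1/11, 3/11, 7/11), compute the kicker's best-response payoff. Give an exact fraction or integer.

4

left: (9)·(1/11) + (3)·(3/11) + (2)·(7/11) = 32/11.
center: (6)·(1/11) + (1)·(3/11) + (5)·(7/11) = 4.
The best pure response is center with expected payoff 4.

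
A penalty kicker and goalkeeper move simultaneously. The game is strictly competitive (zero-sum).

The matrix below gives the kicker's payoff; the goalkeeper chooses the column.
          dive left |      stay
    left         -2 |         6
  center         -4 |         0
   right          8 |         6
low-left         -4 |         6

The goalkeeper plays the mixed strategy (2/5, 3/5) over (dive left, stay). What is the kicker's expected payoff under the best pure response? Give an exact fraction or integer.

34/5

left: (-2)·(2/5) + (6)·(3/5) = 14/5.
center: (-4)·(2/5) + (0)·(3/5) = -8/5.
right: (8)·(2/5) + (6)·(3/5) = 34/5.
low-left: (-4)·(2/5) + (6)·(3/5) = 2.
The best pure response is right with expected payoff 34/5.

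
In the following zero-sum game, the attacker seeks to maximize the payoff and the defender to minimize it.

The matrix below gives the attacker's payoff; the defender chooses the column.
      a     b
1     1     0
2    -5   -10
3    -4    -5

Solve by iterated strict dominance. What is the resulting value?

Row 3 is strictly dominated by row 1 (1>-4, 0>-5); eliminate 3.
Column a is strictly dominated by b for the defender (0<1, -10<-5); eliminate a.
Row 2 is strictly dominated by row 1 (0>-10); eliminate 2.
Only (1, b) remains, with payoff 0.

0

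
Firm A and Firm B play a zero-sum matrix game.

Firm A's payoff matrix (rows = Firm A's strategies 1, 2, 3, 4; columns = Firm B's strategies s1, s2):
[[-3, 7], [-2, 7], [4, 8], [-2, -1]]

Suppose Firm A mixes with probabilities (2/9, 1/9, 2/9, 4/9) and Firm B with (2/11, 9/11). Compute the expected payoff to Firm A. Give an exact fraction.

Against (2/11, 9/11), each row's expected payoff is 1: 57/11; 2: 59/11; 3: 80/11; 4: -13/11.
Taking the (2/9, 1/9, 2/9, 4/9)-weighted average: (2/9)·(57/11) + (1/9)·(59/11) + (2/9)·(80/11) + (4/9)·(-13/11) = 281/99.

281/99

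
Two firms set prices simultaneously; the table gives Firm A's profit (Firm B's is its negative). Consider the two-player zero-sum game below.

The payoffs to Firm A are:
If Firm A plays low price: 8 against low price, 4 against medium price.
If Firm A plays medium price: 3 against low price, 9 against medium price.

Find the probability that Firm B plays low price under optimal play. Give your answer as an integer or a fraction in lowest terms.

1/2

Row minima are 4 and 3, so Firm A's maximin is 4; column maxima are 8 and 9, so Firm B's minimax is 8. These differ, so the equilibrium is in mixed strategies.
Let Firm B play low price with probability q. Firm A is indifferent when 8q + 4(1−q) = 3q + 9(1−q), giving q = 1/2.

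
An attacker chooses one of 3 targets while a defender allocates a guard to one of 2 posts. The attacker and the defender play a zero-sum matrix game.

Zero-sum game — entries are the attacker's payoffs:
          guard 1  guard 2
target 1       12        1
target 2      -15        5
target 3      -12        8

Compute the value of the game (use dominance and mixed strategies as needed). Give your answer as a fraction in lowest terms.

108/31

Row target 2 is strictly dominated by row target 3, so the attacker never plays it.
The remaining 2×2 game on (target 1, target 3) × (guard 1, guard 2) has no saddle point. Let the attacker play target 1 with probability p; indifference gives 12p − 12(1−p) = p + 8(1−p), so p = 20/31.
Similarly the defender's optimal q on guard 1 is 7/31, and the value is 12·(7/31) + (1)·(24/31) = 108/31.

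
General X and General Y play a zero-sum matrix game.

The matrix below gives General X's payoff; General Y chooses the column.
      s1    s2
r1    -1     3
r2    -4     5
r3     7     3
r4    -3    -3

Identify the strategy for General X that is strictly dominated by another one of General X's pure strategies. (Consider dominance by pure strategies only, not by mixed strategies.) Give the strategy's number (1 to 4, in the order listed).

4

Compare r4 with r1: -1 > -3, 3 > -3.
So r1 strictly dominates r4 for General X; r4 is strictly dominated.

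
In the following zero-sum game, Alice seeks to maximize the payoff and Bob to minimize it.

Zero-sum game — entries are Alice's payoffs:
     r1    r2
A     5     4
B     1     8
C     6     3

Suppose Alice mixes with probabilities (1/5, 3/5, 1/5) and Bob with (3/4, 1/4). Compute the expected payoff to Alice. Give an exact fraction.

73/20

Against (3/4, 1/4), each row's expected payoff is A: 19/4; B: 11/4; C: 21/4.
Taking the (1/5, 3/5, 1/5)-weighted average: (1/5)·(19/4) + (3/5)·(11/4) + (1/5)·(21/4) = 73/20.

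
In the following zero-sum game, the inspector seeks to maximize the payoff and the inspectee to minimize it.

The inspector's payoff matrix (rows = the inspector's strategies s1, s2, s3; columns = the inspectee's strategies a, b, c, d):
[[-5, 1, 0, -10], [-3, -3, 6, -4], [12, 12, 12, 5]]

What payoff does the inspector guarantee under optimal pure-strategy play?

5

Row minima: -10, -4, 5 → the inspector's maximin is 5.
Column maxima: 12, 12, 12, 5 → the inspectee's minimax is 5.
They coincide at (s3, d), so the value is 5.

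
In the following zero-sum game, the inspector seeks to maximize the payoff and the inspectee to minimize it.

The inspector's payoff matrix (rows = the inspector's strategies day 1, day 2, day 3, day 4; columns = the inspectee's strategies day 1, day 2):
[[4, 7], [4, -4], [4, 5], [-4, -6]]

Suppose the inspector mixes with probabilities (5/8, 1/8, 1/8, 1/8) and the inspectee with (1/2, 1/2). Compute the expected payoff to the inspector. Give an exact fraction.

27/8

Against (1/2, 1/2), each row's expected payoff is day 1: 11/2; day 2: 0; day 3: 9/2; day 4: -5.
Taking the (5/8, 1/8, 1/8, 1/8)-weighted average: (5/8)·(11/2) + (1/8)·(0) + (1/8)·(9/2) + (1/8)·(-5) = 27/8.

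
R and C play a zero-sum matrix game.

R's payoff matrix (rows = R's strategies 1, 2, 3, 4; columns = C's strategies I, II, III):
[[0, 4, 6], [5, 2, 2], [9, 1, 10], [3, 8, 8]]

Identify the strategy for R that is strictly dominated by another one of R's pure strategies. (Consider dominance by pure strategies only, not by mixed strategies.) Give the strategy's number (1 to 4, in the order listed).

Compare 1 with 4: 3 > 0, 8 > 4, 8 > 6.
So 4 strictly dominates 1 for R; 1 is strictly dominated.

1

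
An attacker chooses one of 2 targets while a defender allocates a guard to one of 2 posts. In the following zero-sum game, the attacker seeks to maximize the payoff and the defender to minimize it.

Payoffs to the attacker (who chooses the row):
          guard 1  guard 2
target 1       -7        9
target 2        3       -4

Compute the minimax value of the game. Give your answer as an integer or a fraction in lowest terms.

Row minima are -7 and -4, so the attacker's maximin is -4; column maxima are 3 and 9, so the defender's minimax is 3. These differ, so the equilibrium is in mixed strategies.
Let the attacker play target 1 with probability p. The defender is indifferent when −7p + 3(1−p) = 9p − 4(1−p), giving p = 7/23.
Let the defender play guard 1 with probability q. The attacker is indifferent when −7q + 9(1−q) = 3q − 4(1−q), giving q = 13/23.
The value is -7·(13/23) + (9)·(10/23) = -1/23.

-1/23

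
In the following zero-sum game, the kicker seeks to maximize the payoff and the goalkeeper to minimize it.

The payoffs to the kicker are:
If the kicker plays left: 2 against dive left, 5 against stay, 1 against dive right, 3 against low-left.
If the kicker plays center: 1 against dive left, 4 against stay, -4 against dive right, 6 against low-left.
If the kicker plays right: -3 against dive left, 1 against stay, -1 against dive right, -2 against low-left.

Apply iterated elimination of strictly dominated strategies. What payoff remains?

1

Row right is strictly dominated by row left (2>-3, 5>1, 1>-1, 3>-2); eliminate right.
Column dive left is strictly dominated by dive right for the goalkeeper (1<2, -4<1); eliminate dive left.
Column low-left is strictly dominated by dive right for the goalkeeper (1<3, -4<6); eliminate low-left.
Row center is strictly dominated by row left (5>4, 1>-4); eliminate center.
Column stay is strictly dominated by dive right for the goalkeeper (1<5); eliminate stay.
Only (left, dive right) remains, with payoff 1.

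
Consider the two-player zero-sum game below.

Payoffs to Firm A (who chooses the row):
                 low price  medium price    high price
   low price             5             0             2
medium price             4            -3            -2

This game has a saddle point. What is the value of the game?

Row minima: 0, -3 → Firm A's maximin is 0.
Column maxima: 5, 0, 2 → Firm B's minimax is 0.
They coincide at (low price, medium price), so the value is 0.

0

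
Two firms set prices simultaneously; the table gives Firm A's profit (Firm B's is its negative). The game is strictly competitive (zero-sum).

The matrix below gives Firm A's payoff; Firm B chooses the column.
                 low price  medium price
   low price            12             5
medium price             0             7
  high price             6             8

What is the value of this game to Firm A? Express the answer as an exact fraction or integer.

Row medium price is strictly dominated by row high price, so Firm A never plays it.
The remaining 2×2 game on (low price, high price) × (low price, medium price) has no saddle point. Let Firm A play low price with probability p; indifference gives 12p + 6(1−p) = 5p + 8(1−p), so p = 2/9.
Similarly Firm B's optimal q on low price is 1/3, and the value is 12·(1/3) + (5)·(2/3) = 22/3.

22/3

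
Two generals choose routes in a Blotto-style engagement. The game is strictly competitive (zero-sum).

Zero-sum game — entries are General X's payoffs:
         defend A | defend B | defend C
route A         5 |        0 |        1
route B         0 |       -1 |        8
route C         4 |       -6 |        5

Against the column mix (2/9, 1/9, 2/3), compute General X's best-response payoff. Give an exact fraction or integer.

47/9

route A: (5)·(2/9) + (0)·(1/9) + (1)·(2/3) = 16/9.
route B: (0)·(2/9) + (-1)·(1/9) + (8)·(2/3) = 47/9.
route C: (4)·(2/9) + (-6)·(1/9) + (5)·(2/3) = 32/9.
The best pure response is route B with expected payoff 47/9.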